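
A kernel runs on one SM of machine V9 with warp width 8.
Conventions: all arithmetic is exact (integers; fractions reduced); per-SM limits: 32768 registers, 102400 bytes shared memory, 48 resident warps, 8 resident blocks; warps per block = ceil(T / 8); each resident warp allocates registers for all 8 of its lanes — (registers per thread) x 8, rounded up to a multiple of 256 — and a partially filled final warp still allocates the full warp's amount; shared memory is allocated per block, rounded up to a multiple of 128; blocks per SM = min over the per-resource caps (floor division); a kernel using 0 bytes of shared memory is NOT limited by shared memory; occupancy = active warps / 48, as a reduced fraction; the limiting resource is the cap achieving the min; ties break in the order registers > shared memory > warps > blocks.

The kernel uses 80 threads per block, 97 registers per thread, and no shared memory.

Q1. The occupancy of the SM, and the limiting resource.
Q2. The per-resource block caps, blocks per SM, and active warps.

Answer: occupancy 5/8, limited by registers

registers: 3 blocks
shared memory: no limit (kernel uses none)
warps: 4 blocks
blocks: 8 blocks

Answer: 3 blocks, 30 active warps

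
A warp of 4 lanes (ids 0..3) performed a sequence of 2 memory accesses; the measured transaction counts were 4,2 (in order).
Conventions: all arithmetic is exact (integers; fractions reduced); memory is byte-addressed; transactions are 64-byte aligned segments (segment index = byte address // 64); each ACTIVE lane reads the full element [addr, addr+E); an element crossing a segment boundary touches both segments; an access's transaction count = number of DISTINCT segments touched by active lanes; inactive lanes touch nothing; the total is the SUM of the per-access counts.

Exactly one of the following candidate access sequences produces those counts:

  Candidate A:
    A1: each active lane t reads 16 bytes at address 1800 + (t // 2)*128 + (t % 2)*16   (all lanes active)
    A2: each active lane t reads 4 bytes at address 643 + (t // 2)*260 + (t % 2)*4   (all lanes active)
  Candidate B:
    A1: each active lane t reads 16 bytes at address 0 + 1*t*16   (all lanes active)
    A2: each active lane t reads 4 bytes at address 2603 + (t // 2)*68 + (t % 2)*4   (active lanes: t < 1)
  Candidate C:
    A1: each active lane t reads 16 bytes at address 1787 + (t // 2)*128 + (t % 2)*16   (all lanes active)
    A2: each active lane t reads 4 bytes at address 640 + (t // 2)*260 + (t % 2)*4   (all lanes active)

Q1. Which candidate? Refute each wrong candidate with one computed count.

A: A1 gives 2 transactions, not 4
B: A1 gives 1 transaction, not 4
C: all counts match (4,2)

Answer: C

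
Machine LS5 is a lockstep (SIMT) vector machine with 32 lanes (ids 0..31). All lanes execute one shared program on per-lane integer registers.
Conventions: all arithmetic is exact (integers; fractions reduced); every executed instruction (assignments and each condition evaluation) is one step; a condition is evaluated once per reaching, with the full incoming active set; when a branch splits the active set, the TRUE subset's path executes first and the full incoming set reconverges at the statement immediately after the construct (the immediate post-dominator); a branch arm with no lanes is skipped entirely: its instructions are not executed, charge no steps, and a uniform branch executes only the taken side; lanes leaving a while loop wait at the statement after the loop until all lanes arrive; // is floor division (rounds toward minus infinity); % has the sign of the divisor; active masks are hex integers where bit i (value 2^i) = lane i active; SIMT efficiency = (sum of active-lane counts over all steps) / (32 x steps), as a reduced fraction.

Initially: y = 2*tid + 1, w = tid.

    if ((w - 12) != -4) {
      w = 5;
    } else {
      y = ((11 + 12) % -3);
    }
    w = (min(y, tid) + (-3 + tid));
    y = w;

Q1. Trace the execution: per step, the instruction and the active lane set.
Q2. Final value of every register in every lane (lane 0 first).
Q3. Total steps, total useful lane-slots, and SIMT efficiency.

step 0: eval ((w - 12) != -4)        0xffffffff
step 1: w <- 5                       0xfffffeff
step 2: y <- ((11 + 12) % -3)        0x00000100
step 3: w <- (min(y, tid) + (-3 + tid)) 0xffffffff
step 4: y <- w                       0xffffffff

Answer: 5 steps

y: -3,-1,1,3,5,7,9,11,4,15,17,19,21,23,25,27,29,31,33,35,37,39,41,43,45,47,49,51,53,55,57,59
w: -3,-1,1,3,5,7,9,11,4,15,17,19,21,23,25,27,29,31,33,35,37,39,41,43,45,47,49,51,53,55,57,59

steps = 5; useful = 128; efficiency = 128/160 = 4/5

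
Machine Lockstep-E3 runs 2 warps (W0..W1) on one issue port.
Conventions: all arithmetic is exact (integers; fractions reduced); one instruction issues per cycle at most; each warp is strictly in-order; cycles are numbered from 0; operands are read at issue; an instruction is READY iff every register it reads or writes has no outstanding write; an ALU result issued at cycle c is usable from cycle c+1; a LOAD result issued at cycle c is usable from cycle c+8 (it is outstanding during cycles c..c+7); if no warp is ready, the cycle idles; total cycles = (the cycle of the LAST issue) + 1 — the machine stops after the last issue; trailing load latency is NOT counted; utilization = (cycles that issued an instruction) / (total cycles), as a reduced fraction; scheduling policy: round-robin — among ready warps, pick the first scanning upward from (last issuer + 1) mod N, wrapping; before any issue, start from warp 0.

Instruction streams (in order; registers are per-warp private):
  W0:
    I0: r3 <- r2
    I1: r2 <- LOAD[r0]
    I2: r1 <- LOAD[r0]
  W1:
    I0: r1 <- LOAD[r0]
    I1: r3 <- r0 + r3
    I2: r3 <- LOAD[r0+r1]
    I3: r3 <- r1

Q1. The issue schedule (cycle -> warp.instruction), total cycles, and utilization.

cycle 0: W0.I0
cycle 1: W1.I0
cycle 2: W0.I1
cycle 3: W1.I1
cycle 4: W0.I2
cycle 5: idle
cycle 6: idle
cycle 7: idle
cycle 8: idle
cycle 9: W1.I2
cycle 10: idle
cycle 11: idle
cycle 12: idle
cycle 13: idle
cycle 14: idle
cycle 15: idle
cycle 16: idle
cycle 17: W1.I3

Answer: 18 cycles, utilization 7/18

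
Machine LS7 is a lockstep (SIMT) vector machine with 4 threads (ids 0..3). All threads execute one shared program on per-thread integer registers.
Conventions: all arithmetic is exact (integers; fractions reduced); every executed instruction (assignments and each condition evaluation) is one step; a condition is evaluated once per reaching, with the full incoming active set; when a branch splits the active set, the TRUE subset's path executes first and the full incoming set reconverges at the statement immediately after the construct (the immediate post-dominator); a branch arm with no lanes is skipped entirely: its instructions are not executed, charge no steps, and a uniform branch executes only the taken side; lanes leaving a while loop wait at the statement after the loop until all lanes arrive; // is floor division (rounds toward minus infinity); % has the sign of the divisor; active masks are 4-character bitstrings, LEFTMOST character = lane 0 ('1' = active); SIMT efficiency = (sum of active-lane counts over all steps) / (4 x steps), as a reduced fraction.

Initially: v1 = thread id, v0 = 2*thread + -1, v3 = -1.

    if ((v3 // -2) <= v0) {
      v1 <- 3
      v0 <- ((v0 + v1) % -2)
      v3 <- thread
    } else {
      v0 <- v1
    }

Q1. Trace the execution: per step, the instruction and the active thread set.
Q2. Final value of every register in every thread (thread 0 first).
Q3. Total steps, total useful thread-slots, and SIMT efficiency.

step 0: eval ((v3 // -2) <= v0)      1111
step 1: v1 <- 3                      0111
step 2: v0 <- ((v0 + v1) % -2)       0111
step 3: v3 <- thread                 0111
step 4: v0 <- v1                     1000

Answer: 5 steps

v1: 0,3,3,3
v0: 0,0,0,0
v3: -1,1,2,3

steps = 5; useful = 14; efficiency = 14/20 = 7/10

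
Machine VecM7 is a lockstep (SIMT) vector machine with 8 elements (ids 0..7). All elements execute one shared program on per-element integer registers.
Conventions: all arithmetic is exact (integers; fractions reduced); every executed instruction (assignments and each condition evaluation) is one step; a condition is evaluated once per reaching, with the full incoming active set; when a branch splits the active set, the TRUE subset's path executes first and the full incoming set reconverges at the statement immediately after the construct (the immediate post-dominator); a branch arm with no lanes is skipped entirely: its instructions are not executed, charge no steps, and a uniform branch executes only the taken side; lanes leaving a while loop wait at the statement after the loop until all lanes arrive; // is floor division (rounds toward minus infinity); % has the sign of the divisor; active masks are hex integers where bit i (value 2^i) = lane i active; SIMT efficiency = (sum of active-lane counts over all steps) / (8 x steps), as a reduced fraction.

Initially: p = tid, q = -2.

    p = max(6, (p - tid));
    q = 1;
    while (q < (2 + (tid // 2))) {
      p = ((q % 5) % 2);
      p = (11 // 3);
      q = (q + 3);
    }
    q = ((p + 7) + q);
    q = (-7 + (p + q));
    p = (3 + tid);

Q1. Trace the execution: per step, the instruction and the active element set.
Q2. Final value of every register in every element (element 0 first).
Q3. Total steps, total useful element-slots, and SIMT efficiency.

step 0: p <- max(6, (p - tid))       0xff
step 1: q <- 1                       0xff
step 2: eval (q < (2 + (tid // 2)))  0xff
step 3: p <- ((q % 5) % 2)           0xff
step 4: p <- (11 // 3)               0xff
step 5: q <- (q + 3)                 0xff
step 6: eval (q < (2 + (tid // 2)))  0xff
step 7: p <- ((q % 5) % 2)           0xc0
step 8: p <- (11 // 3)               0xc0
step 9: q <- (q + 3)                 0xc0
step 10: eval (q < (2 + (tid // 2)))  0xc0
step 11: q <- ((p + 7) + q)           0xff
step 12: q <- (-7 + (p + q))          0xff
step 13: p <- (3 + tid)               0xff

Answer: 14 steps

p: 3,4,5,6,7,8,9,10
q: 10,10,10,10,10,10,13,13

steps = 14; useful = 88; efficiency = 88/112 = 11/14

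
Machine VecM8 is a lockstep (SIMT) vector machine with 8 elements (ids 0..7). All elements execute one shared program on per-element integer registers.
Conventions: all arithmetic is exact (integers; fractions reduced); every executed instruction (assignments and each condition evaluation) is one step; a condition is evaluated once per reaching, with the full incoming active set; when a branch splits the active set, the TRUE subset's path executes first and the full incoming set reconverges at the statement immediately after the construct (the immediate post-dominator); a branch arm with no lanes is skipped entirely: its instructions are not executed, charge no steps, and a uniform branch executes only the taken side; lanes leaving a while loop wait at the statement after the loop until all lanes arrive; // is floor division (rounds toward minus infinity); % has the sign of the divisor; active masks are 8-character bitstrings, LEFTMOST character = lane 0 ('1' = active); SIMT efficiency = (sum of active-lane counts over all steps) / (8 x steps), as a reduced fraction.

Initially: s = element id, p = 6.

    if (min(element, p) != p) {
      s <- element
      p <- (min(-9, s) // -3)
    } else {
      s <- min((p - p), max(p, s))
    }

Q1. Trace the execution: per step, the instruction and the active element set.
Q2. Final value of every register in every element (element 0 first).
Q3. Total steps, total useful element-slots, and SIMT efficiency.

step 0: eval (min(element, p) != p)  11111111
step 1: s <- element                 11111100
step 2: p <- (min(-9, s) // -3)      11111100
step 3: s <- min((p - p), max(p, s)) 00000011

Answer: 4 steps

s: 0,1,2,3,4,5,0,0
p: 3,3,3,3,3,3,6,6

steps = 4; useful = 22; efficiency = 22/32 = 11/16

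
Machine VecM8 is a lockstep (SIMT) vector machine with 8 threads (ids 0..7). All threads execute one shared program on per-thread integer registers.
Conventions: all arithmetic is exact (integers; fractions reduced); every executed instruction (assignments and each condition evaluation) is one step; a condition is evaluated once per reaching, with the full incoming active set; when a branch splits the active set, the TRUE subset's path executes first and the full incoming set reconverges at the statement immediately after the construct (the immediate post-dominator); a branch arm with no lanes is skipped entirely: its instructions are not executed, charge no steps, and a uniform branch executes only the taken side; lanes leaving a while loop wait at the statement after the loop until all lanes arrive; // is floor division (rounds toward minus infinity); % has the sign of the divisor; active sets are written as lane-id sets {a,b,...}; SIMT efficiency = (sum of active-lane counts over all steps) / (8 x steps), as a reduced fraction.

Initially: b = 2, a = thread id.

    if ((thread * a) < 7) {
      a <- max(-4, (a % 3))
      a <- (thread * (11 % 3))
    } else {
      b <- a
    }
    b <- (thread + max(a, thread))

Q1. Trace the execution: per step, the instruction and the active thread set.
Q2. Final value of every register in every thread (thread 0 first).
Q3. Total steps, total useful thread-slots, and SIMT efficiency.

step 0: eval ((thread * a) < 7)      {0,1,2,3,4,5,6,7}
step 1: a <- max(-4, (a % 3))        {0,1,2}
step 2: a <- (thread * (11 % 3))     {0,1,2}
step 3: b <- a                       {3,4,5,6,7}
step 4: b <- (thread + max(a, thread)) {0,1,2,3,4,5,6,7}

Answer: 5 steps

b: 0,3,6,6,8,10,12,14
a: 0,2,4,3,4,5,6,7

steps = 5; useful = 27; efficiency = 27/40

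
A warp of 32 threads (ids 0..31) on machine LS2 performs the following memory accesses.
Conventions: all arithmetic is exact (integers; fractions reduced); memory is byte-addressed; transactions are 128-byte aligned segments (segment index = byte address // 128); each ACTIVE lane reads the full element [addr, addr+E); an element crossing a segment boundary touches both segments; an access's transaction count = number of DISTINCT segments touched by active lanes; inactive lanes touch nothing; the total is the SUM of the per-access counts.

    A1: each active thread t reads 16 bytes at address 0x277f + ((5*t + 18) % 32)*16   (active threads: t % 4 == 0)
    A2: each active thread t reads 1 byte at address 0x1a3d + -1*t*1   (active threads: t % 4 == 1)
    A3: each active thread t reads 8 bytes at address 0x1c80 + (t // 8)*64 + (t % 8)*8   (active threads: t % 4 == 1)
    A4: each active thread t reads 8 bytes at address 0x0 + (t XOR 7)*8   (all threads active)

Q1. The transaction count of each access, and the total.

A1: 4 transactions
A2: 1 transaction
A3: 2 transactions
A4: 2 transactions

Answer: 4,1,2,2; total 9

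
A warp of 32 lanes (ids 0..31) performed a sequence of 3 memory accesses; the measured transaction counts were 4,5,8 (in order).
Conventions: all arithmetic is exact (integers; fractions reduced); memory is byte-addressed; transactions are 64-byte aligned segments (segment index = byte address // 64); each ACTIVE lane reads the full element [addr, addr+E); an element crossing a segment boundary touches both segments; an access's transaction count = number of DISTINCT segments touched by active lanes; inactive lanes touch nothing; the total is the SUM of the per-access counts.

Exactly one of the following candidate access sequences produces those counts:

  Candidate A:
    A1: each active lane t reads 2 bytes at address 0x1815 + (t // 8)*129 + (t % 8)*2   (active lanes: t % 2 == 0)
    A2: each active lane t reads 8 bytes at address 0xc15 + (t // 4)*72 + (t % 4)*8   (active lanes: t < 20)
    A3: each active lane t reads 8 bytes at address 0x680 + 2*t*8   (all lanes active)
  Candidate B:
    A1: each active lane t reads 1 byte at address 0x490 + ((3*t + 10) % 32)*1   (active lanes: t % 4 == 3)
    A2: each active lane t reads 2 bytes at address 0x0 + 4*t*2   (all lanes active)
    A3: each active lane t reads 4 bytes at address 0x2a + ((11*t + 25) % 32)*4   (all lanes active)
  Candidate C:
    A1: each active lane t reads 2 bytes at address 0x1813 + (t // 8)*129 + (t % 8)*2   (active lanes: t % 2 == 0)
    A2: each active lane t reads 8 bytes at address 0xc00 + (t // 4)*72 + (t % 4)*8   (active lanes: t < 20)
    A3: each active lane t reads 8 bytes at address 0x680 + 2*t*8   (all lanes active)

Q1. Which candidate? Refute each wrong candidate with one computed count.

A: A2 gives 6 transactions, not 5
B: A1 gives 1 transaction, not 4
C: all counts match (4,5,8)

Answer: C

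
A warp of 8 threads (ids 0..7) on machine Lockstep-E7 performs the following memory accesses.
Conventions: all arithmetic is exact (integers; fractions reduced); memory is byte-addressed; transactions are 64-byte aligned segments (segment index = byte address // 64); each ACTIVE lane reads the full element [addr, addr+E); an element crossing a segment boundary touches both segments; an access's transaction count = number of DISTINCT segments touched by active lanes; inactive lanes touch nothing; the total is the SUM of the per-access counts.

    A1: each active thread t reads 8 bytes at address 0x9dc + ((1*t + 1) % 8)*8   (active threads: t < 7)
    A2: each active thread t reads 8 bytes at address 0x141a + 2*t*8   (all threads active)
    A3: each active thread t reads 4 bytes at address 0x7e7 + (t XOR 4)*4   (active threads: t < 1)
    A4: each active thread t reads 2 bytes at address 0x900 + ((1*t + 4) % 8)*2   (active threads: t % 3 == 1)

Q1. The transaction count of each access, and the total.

A1: 2 transactions
A2: 3 transactions
A3: 1 transaction
A4: 1 transaction

Answer: 2,3,1,1; total 7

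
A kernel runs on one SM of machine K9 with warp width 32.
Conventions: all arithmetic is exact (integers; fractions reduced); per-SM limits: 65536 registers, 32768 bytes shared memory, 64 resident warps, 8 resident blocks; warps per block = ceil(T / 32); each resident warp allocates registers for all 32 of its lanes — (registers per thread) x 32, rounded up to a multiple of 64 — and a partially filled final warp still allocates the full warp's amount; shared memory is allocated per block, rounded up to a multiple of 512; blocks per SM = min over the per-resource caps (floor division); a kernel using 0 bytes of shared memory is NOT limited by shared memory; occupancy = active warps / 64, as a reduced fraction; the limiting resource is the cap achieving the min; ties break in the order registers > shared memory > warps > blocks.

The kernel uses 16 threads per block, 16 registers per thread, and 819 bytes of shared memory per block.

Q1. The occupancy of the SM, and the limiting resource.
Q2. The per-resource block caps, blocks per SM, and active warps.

Answer: occupancy 1/8, limited by blocks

registers: 128 blocks
shared memory: 32 blocks
warps: 64 blocks
blocks: 8 blocks

Answer: 8 blocks, 8 active warps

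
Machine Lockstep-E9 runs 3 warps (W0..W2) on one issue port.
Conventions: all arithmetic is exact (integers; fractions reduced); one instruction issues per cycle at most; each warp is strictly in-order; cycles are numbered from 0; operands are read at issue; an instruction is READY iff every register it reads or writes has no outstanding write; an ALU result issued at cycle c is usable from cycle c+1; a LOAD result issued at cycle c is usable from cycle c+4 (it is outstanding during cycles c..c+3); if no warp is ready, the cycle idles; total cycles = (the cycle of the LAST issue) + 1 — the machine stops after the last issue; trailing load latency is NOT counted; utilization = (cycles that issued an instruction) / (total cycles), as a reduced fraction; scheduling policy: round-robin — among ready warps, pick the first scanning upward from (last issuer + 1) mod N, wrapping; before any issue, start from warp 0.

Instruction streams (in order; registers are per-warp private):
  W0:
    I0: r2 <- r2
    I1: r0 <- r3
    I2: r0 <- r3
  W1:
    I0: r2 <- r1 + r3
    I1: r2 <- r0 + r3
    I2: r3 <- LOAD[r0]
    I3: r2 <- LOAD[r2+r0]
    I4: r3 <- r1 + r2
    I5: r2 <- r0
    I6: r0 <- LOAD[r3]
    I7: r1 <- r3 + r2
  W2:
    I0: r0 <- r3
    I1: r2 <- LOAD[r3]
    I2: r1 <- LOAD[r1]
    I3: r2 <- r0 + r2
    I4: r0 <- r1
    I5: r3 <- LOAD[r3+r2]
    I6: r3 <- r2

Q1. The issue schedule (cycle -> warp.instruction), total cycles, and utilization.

cycle 0: W0.I0
cycle 1: W1.I0
cycle 2: W2.I0
cycle 3: W0.I1
cycle 4: W1.I1
cycle 5: W2.I1
cycle 6: W0.I2
cycle 7: W1.I2
cycle 8: W2.I2
cycle 9: W1.I3
cycle 10: W2.I3
cycle 11: idle
cycle 12: W2.I4
cycle 13: W1.I4
cycle 14: W2.I5
cycle 15: W1.I5
cycle 16: W1.I6
cycle 17: W1.I7
cycle 18: W2.I6

Answer: 19 cycles, utilization 18/19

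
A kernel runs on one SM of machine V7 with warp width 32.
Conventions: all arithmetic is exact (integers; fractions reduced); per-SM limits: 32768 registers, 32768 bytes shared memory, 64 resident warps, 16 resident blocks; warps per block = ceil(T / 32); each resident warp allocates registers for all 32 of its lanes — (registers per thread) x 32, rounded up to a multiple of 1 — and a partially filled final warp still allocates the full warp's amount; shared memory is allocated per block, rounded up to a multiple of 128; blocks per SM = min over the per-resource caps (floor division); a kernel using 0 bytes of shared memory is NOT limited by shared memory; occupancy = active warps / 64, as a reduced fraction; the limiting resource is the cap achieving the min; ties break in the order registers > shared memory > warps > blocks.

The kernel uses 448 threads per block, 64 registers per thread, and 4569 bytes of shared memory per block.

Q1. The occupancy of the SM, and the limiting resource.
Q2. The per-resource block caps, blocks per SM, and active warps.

Answer: occupancy 7/32, limited by registers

registers: 1 block
shared memory: 7 blocks
warps: 4 blocks
blocks: 16 blocks

Answer: 1 block, 14 active warps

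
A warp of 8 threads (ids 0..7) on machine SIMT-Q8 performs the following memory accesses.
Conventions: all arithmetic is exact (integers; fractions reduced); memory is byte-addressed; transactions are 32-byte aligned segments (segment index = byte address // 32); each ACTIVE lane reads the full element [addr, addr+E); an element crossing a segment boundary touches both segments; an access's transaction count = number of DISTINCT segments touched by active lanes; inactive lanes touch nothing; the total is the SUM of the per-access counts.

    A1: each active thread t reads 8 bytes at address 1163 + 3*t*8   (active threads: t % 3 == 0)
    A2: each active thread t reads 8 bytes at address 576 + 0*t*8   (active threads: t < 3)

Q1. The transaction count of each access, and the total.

A1: 4 transactions
A2: 1 transaction

Answer: 4,1; total 5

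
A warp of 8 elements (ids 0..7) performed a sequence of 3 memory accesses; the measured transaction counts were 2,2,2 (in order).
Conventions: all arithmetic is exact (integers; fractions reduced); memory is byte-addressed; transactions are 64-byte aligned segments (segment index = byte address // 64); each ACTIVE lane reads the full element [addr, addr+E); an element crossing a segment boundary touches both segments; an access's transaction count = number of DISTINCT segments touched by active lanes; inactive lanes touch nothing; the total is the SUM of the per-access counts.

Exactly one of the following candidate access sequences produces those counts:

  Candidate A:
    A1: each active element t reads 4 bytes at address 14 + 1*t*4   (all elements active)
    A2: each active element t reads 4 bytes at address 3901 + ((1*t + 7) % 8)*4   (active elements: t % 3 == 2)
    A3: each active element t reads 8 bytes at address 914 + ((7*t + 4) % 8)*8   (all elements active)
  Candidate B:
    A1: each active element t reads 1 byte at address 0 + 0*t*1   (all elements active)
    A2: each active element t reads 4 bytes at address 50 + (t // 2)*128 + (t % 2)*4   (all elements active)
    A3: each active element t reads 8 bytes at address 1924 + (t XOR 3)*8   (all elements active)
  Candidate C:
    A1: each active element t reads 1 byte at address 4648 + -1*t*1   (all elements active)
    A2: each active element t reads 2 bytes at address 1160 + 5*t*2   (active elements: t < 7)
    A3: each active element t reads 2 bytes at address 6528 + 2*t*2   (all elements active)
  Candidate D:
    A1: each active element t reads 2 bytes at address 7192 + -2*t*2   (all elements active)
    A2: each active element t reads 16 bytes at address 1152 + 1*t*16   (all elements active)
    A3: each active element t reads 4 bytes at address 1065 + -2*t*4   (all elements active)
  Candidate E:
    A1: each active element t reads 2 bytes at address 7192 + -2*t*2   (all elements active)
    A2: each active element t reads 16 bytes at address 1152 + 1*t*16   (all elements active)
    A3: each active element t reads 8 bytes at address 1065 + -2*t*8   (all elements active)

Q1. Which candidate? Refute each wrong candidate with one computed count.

A: A1 gives 1 transaction, not 2
B: A1 gives 1 transaction, not 2
C: A1 gives 1 transaction, not 2
E: A3 gives 3 transactions, not 2
D: all counts match (2,2,2)

Answer: D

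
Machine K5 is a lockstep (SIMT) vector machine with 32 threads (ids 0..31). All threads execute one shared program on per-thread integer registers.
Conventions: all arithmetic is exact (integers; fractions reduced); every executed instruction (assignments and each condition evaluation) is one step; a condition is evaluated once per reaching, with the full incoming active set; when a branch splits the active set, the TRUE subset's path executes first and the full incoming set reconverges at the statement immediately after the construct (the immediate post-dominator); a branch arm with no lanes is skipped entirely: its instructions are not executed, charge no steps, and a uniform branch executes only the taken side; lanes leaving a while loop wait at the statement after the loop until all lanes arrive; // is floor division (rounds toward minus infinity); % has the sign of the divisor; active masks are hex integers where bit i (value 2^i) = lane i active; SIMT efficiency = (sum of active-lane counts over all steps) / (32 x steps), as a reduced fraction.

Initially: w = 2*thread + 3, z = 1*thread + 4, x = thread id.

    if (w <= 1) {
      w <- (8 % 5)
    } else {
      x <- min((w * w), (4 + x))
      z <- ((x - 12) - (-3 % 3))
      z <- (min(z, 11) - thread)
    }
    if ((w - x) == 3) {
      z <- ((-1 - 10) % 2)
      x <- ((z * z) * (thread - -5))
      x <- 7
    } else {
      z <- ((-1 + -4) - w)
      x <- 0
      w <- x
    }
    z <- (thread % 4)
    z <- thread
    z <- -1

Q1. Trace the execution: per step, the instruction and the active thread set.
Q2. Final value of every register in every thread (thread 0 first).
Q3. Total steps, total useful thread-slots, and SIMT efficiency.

step 0: eval (w <= 1)                0xffffffff
step 1: x <- min((w * w), (4 + x))   0xffffffff
step 2: z <- ((x - 12) - (-3 % 3))   0xffffffff
step 3: z <- (min(z, 11) - thread)   0xffffffff
step 4: eval ((w - x) == 3)          0xffffffff
step 5: z <- ((-1 - 10) % 2)         0x00000010
step 6: x <- ((z * z) * (thread - -5)) 0x00000010
step 7: x <- 7                       0x00000010
step 8: z <- ((-1 + -4) - w)         0xffffffef
step 9: x <- 0                       0xffffffef
step 10: w <- x                       0xffffffef
step 11: z <- (thread % 4)            0xffffffff
step 12: z <- thread                  0xffffffff
step 13: z <- -1                      0xffffffff

Answer: 14 steps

w: 0,0,0,0,11,0,0,0,0,0,0,0,0,0,0,0,0,0,0,0,0,0,0,0,0,0,0,0,0,0,0,0
z: -1,-1,-1,-1,-1,-1,-1,-1,-1,-1,-1,-1,-1,-1,-1,-1,-1,-1,-1,-1,-1,-1,-1,-1,-1,-1,-1,-1,-1,-1,-1,-1
x: 0,0,0,0,7,0,0,0,0,0,0,0,0,0,0,0,0,0,0,0,0,0,0,0,0,0,0,0,0,0,0,0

steps = 14; useful = 352; efficiency = 352/448 = 11/14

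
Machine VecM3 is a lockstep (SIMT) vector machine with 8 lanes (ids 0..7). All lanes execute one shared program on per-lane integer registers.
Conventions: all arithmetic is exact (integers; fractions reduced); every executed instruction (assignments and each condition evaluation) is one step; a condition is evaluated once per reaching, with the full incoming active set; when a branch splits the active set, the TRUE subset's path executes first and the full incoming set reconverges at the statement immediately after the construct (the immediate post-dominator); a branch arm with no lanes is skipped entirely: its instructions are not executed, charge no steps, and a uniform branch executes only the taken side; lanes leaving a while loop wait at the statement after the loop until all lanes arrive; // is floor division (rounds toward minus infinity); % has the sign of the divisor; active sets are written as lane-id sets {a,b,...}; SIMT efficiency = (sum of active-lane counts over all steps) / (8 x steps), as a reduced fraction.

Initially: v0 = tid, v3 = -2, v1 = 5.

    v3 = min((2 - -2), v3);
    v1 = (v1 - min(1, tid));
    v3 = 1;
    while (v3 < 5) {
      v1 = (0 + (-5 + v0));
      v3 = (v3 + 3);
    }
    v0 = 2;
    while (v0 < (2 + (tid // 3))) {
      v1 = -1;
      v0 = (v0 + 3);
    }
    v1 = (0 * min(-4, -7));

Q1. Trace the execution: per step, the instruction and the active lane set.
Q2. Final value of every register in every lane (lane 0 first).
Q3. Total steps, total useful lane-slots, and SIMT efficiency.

step 0: v3 <- min((2 - -2), v3)      {0,1,2,3,4,5,6,7}
step 1: v1 <- (v1 - min(1, tid))     {0,1,2,3,4,5,6,7}
step 2: v3 <- 1                      {0,1,2,3,4,5,6,7}
step 3: eval (v3 < 5)                {0,1,2,3,4,5,6,7}
step 4: v1 <- (0 + (-5 + v0))        {0,1,2,3,4,5,6,7}
step 5: v3 <- (v3 + 3)               {0,1,2,3,4,5,6,7}
step 6: eval (v3 < 5)                {0,1,2,3,4,5,6,7}
step 7: v1 <- (0 + (-5 + v0))        {0,1,2,3,4,5,6,7}
step 8: v3 <- (v3 + 3)               {0,1,2,3,4,5,6,7}
step 9: eval (v3 < 5)                {0,1,2,3,4,5,6,7}
step 10: v0 <- 2                      {0,1,2,3,4,5,6,7}
step 11: eval (v0 < (2 + (tid // 3))) {0,1,2,3,4,5,6,7}
step 12: v1 <- -1                     {3,4,5,6,7}
step 13: v0 <- (v0 + 3)               {3,4,5,6,7}
step 14: eval (v0 < (2 + (tid // 3))) {3,4,5,6,7}
step 15: v1 <- (0 * min(-4, -7))      {0,1,2,3,4,5,6,7}

Answer: 16 steps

v0: 2,2,2,5,5,5,5,5
v3: 7,7,7,7,7,7,7,7
v1: 0,0,0,0,0,0,0,0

steps = 16; useful = 119; efficiency = 119/128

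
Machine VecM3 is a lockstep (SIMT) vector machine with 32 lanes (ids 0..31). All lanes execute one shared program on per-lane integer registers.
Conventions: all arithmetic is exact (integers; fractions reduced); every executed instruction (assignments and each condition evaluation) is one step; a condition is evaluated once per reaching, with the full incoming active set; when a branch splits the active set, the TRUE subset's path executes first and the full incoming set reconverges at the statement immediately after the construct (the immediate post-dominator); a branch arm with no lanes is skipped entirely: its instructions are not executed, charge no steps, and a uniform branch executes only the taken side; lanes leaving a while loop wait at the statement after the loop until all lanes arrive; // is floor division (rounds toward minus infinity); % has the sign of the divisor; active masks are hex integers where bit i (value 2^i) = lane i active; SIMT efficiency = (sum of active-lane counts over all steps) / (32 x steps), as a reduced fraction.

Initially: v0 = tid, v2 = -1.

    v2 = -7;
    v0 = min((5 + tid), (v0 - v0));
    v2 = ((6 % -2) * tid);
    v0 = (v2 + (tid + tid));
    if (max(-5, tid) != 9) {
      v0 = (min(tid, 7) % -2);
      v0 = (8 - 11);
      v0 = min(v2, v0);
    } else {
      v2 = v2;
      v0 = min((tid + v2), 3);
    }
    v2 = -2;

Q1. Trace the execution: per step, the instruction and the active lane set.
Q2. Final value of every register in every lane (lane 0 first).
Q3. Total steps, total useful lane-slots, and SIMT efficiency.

step 0: v2 <- -7                     0xffffffff
step 1: v0 <- min((5 + tid), (v0 - v0)) 0xffffffff
step 2: v2 <- ((6 % -2) * tid)       0xffffffff
step 3: v0 <- (v2 + (tid + tid))     0xffffffff
step 4: eval (max(-5, tid) != 9)     0xffffffff
step 5: v0 <- (min(tid, 7) % -2)     0xfffffdff
step 6: v0 <- (8 - 11)               0xfffffdff
step 7: v0 <- min(v2, v0)            0xfffffdff
step 8: v2 <- v2                     0x00000200
step 9: v0 <- min((tid + v2), 3)     0x00000200
step 10: v2 <- -2                     0xffffffff

Answer: 11 steps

v0: -3,-3,-3,-3,-3,-3,-3,-3,-3,3,-3,-3,-3,-3,-3,-3,-3,-3,-3,-3,-3,-3,-3,-3,-3,-3,-3,-3,-3,-3,-3,-3
v2: -2,-2,-2,-2,-2,-2,-2,-2,-2,-2,-2,-2,-2,-2,-2,-2,-2,-2,-2,-2,-2,-2,-2,-2,-2,-2,-2,-2,-2,-2,-2,-2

steps = 11; useful = 287; efficiency = 287/352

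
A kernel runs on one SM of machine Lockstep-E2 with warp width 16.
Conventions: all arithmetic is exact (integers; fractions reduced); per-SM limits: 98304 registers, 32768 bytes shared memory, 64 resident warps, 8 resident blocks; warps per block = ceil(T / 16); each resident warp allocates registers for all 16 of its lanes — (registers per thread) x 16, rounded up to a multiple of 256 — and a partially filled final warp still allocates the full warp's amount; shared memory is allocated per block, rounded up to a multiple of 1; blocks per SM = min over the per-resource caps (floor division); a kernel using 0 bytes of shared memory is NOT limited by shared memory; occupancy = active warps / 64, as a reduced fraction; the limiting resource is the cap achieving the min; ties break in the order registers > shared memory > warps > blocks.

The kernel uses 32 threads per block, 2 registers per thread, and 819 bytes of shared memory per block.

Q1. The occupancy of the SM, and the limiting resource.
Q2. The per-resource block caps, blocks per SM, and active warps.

Answer: occupancy 1/4, limited by blocks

registers: 192 blocks
shared memory: 40 blocks
warps: 32 blocks
blocks: 8 blocks

Answer: 8 blocks, 16 active warps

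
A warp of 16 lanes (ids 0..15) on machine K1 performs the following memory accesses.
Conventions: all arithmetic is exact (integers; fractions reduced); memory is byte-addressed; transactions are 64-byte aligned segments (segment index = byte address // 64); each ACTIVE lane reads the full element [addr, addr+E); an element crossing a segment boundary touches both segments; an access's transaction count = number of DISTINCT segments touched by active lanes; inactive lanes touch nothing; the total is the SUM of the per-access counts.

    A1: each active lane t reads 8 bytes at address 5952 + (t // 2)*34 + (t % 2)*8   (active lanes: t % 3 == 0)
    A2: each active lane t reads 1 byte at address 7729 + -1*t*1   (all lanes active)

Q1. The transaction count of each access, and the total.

A1: 4 transactions
A2: 1 transaction

Answer: 4,1; total 5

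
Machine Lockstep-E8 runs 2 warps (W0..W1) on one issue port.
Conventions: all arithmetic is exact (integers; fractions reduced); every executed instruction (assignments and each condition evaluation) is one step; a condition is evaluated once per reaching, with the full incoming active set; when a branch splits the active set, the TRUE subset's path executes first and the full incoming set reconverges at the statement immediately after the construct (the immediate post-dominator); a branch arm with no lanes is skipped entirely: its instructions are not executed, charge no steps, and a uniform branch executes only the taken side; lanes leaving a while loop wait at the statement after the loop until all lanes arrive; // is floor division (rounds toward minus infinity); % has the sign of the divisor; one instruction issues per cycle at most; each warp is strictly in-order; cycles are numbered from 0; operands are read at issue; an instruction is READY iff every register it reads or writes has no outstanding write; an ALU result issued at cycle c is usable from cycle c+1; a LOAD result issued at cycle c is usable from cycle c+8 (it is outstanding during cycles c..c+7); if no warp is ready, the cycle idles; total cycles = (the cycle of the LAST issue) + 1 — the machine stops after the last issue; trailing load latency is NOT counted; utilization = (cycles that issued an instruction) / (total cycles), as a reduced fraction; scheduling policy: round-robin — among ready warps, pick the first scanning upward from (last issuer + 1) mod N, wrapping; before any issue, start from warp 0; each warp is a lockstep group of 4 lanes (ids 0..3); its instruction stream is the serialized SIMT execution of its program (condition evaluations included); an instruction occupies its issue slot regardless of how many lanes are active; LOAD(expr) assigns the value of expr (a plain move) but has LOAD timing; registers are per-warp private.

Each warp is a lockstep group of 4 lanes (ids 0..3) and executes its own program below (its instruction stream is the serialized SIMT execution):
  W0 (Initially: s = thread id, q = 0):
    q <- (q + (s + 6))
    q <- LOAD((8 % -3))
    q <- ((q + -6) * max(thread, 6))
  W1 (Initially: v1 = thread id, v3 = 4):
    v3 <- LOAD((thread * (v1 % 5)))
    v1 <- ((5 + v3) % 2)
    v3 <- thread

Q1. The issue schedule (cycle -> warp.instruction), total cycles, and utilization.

cycle 0: W0.I0
cycle 1: W1.I0
cycle 2: W0.I1
cycle 3: idle
cycle 4: idle
cycle 5: idle
cycle 6: idle
cycle 7: idle
cycle 8: idle
cycle 9: W1.I1
cycle 10: W0.I2
cycle 11: W1.I2

Answer: 12 cycles, utilization 1/2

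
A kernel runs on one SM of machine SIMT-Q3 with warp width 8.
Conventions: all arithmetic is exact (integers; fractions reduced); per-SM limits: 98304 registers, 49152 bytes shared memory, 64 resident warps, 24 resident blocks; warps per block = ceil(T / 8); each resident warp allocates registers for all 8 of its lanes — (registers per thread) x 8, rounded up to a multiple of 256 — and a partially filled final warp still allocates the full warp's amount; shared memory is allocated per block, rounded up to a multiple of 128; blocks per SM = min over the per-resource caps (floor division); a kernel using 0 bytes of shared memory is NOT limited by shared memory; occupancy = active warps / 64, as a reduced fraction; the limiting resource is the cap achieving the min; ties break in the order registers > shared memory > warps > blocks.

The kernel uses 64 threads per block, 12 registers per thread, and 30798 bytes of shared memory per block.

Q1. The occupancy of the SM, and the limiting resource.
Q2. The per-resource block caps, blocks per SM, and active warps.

Answer: occupancy 1/8, limited by shared memory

registers: 48 blocks
shared memory: 1 block
warps: 8 blocks
blocks: 24 blocks

Answer: 1 block, 8 active warps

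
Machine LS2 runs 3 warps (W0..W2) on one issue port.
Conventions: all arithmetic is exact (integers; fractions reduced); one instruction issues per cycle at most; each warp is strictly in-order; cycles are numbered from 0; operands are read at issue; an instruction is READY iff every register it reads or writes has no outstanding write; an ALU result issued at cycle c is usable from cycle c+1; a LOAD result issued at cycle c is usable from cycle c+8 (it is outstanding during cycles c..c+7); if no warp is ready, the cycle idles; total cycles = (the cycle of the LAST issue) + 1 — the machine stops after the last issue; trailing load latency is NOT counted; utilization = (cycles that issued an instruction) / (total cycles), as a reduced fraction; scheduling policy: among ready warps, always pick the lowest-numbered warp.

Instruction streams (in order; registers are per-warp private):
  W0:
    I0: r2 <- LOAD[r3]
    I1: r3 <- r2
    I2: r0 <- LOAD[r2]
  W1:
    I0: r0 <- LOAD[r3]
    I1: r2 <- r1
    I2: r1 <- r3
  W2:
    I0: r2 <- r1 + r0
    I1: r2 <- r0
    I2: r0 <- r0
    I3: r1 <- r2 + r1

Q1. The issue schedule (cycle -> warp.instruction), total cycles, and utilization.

cycle 0: W0.I0
cycle 1: W1.I0
cycle 2: W1.I1
cycle 3: W1.I2
cycle 4: W2.I0
cycle 5: W2.I1
cycle 6: W2.I2
cycle 7: W2.I3
cycle 8: W0.I1
cycle 9: W0.I2

Answer: 10 cycles, utilization 1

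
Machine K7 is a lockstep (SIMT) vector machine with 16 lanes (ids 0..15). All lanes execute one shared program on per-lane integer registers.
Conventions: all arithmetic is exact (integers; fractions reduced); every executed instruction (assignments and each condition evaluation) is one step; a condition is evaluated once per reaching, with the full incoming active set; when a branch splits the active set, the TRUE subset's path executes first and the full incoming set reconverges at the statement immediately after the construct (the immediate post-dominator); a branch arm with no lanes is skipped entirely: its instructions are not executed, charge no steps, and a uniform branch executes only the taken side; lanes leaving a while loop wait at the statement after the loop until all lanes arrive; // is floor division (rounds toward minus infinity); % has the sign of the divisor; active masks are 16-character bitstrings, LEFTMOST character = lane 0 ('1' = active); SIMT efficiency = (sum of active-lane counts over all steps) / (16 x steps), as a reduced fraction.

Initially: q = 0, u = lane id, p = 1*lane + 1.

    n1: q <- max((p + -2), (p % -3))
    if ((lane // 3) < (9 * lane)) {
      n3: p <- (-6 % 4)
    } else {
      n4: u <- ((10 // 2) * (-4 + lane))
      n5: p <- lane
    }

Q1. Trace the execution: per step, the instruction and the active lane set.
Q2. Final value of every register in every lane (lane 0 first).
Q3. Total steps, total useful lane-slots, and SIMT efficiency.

step 0: q <- max((p + -2), (p % -3)) 1111111111111111
step 1: eval ((lane // 3) < (9 * lane)) 1111111111111111
step 2: p <- (-6 % 4)                0111111111111111
step 3: u <- ((10 // 2) * (-4 + lane)) 1000000000000000
step 4: p <- lane                    1000000000000000

Answer: 5 steps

q: -1,0,1,2,3,4,5,6,7,8,9,10,11,12,13,14
u: -20,1,2,3,4,5,6,7,8,9,10,11,12,13,14,15
p: 0,2,2,2,2,2,2,2,2,2,2,2,2,2,2,2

steps = 5; useful = 49; efficiency = 49/80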